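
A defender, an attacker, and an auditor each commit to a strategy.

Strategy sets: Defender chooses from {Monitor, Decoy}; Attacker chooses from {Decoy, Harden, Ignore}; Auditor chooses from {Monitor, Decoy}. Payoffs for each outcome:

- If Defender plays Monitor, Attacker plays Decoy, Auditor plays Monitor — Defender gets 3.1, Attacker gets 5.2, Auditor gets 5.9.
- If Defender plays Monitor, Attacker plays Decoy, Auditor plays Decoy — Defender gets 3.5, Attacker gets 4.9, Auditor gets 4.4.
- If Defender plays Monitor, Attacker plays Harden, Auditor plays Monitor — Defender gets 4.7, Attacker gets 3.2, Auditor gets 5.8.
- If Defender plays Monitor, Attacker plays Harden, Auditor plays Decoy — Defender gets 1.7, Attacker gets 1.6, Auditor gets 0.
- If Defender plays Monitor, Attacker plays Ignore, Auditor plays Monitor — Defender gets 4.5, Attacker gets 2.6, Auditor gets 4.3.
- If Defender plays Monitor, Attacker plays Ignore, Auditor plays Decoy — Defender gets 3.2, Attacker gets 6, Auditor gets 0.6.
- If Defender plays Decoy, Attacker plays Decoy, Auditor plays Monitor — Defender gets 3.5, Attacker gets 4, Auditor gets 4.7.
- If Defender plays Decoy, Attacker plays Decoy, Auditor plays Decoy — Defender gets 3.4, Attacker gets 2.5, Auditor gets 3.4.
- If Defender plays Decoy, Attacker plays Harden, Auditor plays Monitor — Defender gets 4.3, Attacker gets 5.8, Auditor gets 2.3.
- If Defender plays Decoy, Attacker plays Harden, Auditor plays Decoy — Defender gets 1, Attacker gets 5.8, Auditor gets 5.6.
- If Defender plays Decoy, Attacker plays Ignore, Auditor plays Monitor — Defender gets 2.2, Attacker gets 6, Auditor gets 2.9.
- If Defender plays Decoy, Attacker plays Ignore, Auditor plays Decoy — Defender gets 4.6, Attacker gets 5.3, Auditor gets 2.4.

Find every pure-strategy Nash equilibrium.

none

Defender against (Decoy, Monitor): payoffs 3.1, 3.5 → best response Decoy.
Defender against (Decoy, Decoy): payoffs 3.5, 3.4 → best response Monitor.
Defender against (Harden, Monitor): payoffs 4.7, 4.3 → best response Monitor.
Defender against (Harden, Decoy): payoffs 1.7, 1 → best response Monitor.
Defender against (Ignore, Monitor): payoffs 4.5, 2.2 → best response Monitor.
Defender against (Ignore, Decoy): payoffs 3.2, 4.6 → best response Decoy.
Attacker against (Monitor, Monitor): payoffs 5.2, 3.2, 2.6 → best response Decoy.
Attacker against (Monitor, Decoy): payoffs 4.9, 1.6, 6 → best response Ignore.
Attacker against (Decoy, Monitor): payoffs 4, 5.8, 6 → best response Ignore.
Attacker against (Decoy, Decoy): payoffs 2.5, 5.8, 5.3 → best response Harden.
Auditor against (Monitor, Decoy): payoffs 5.9, 4.4 → best response Monitor.
Auditor against (Monitor, Harden): payoffs 5.8, 0 → best response Monitor.
Auditor against (Monitor, Ignore): payoffs 4.3, 0.6 → best response Monitor.
Auditor against (Decoy, Decoy): payoffs 4.7, 3.4 → best response Monitor.
Auditor against (Decoy, Harden): payoffs 2.3, 5.6 → best response Decoy.
Auditor against (Decoy, Ignore): payoffs 2.9, 2.4 → best response Monitor.
No profile is a mutual best response for all players.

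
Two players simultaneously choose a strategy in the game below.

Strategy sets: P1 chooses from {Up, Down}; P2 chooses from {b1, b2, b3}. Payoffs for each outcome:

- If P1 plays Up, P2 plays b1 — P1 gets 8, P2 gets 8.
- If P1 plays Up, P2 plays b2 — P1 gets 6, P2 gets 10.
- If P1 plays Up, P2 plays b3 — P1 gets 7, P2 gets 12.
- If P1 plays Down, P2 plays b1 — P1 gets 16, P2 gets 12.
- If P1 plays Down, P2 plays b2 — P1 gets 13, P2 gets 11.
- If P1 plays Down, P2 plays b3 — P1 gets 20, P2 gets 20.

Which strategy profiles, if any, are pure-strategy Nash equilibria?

Pure NE: (Down, b3)

(Up, b1): P1 can switch to Down (8 → 16). Not NE.
(Up, b2): P1 can switch to Down (6 → 13). Not NE.
(Up, b3): P1 can switch to Down (7 → 20). Not NE.
(Down, b1): P2 can switch to b3 (12 → 20). Not NE.
(Down, b2): P2 can switch to b1 (11 → 12). Not NE.
(Down, b3): P1 gets 20, best alternative 7; P2 gets 20, best alternative 12. No profitable deviation — NE.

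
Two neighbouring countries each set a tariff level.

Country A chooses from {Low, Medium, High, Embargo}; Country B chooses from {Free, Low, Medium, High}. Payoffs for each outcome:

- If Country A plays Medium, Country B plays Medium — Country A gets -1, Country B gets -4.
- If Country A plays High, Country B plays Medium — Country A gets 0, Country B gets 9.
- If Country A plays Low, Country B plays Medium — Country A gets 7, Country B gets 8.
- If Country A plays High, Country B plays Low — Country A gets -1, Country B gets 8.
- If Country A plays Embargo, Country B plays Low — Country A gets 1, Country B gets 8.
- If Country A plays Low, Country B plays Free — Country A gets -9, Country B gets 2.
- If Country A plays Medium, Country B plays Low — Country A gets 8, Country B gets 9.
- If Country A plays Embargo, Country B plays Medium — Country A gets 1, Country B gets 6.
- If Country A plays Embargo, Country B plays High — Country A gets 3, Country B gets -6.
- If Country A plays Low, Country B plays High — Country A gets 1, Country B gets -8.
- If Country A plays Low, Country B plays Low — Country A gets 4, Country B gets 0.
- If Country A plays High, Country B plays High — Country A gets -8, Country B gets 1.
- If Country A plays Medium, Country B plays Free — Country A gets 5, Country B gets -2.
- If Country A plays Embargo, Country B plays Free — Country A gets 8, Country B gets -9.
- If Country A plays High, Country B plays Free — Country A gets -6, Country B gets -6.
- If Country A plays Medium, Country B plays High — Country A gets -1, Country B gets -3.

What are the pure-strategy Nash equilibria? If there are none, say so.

Pure-strategy Nash equilibria: (Low, Medium) and (Medium, Low)

For each player, find the best response to each opponent profile; mutual best responses are the pure NE.
Country A against Free: payoffs -9, 5, -6, 8 → best response Embargo.
Country A against Low: payoffs 4, 8, -1, 1 → best response Medium.
Country A against Medium: payoffs 7, -1, 0, 1 → best response Low.
Country A against High: payoffs 1, -1, -8, 3 → best response Embargo.
Country B against Low: payoffs 2, 0, 8, -8 → best response Medium.
Country B against Medium: payoffs -2, 9, -4, -3 → best response Low.
Country B against High: payoffs -6, 8, 9, 1 → best response Medium.
Country B against Embargo: payoffs -9, 8, 6, -6 → best response Low.
Mutual best responses: (Low, Medium); (Medium, Low).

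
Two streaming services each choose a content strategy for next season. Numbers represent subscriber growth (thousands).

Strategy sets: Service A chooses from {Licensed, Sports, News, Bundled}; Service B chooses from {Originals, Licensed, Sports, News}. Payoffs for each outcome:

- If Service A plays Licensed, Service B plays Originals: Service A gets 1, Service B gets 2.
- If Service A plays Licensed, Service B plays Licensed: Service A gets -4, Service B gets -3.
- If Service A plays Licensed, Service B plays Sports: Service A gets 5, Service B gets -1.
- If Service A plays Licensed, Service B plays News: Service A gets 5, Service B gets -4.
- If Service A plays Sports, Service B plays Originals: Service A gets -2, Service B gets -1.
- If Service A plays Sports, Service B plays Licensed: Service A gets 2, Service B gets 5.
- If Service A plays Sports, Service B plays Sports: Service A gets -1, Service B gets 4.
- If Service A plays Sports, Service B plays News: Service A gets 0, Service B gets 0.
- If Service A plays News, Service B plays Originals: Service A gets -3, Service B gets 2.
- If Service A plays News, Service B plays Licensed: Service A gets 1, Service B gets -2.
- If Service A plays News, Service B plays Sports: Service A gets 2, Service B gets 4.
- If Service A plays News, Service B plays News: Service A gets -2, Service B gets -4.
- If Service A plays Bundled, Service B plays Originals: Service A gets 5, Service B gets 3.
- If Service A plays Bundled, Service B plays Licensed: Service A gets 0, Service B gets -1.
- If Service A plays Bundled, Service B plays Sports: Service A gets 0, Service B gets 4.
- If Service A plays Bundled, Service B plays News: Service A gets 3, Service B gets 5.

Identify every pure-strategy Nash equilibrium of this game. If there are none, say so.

The unique pure-strategy Nash equilibrium is (Sports, Licensed).

(Licensed, Originals): Service A can switch to Bundled (1 → 5). Not NE.
(Licensed, Licensed): Service A can switch to Sports (-4 → 2). Not NE.
(Licensed, Sports): Service B can switch to Originals (-1 → 2). Not NE.
(Licensed, News): Service B can switch to Originals (-4 → 2). Not NE.
(Sports, Originals): Service A can switch to Licensed (-2 → 1). Not NE.
(Sports, Licensed): Service A gets 2, best alternative 1; Service B gets 5, best alternative 4. No profitable deviation — NE.
(Sports, Sports): Service A can switch to Licensed (-1 → 5). Not NE.
(Sports, News): Service A can switch to Licensed (0 → 5). Not NE.
(News, Originals): Service A can switch to Licensed (-3 → 1). Not NE.
(News, Licensed): Service A can switch to Sports (1 → 2). Not NE.
(News, Sports): Service A can switch to Licensed (2 → 5). Not NE.
(The remaining 5 profiles each have a profitable deviation by the same check.)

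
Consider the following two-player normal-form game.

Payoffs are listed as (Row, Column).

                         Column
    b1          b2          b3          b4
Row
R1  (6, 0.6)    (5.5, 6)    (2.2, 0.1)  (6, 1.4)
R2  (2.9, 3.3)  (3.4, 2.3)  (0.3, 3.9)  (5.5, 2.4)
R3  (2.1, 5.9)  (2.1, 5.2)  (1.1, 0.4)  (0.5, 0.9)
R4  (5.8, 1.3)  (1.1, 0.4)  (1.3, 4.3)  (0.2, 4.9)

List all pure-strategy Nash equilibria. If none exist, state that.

For each player, find the best response to each opponent profile; mutual best responses are the pure NE.
Row against b1: payoffs 6, 2.9, 2.1, 5.8 → best response R1.
Row against b2: payoffs 5.5, 3.4, 2.1, 1.1 → best response R1.
Row against b3: payoffs 2.2, 0.3, 1.1, 1.3 → best response R1.
Row against b4: payoffs 6, 5.5, 0.5, 0.2 → best response R1.
Column against R1: payoffs 0.6, 6, 0.1, 1.4 → best response b2.
Column against R2: payoffs 3.3, 2.3, 3.9, 2.4 → best response b3.
Column against R3: payoffs 5.9, 5.2, 0.4, 0.9 → best response b1.
Column against R4: payoffs 1.3, 0.4, 4.3, 4.9 → best response b4.
Mutual best responses: (R1, b2).

The unique pure-strategy Nash equilibrium is (R1, b2).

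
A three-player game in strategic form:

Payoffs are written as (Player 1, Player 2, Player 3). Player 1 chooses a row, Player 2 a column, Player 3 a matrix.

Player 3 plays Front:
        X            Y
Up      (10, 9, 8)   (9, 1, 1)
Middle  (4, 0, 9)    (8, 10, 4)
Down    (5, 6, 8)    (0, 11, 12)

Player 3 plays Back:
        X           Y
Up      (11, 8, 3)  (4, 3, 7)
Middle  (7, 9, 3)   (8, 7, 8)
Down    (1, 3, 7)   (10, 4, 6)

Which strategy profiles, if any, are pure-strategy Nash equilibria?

The unique pure-strategy Nash equilibrium is (Up, X, Front).

Player 1 against (X, Front): payoffs 10, 4, 5 → best response Up.
Player 1 against (X, Back): payoffs 11, 7, 1 → best response Up.
Player 1 against (Y, Front): payoffs 9, 8, 0 → best response Up.
Player 1 against (Y, Back): payoffs 4, 8, 10 → best response Down.
Player 2 against (Up, Front): payoffs 9, 1 → best response X.
Player 2 against (Up, Back): payoffs 8, 3 → best response X.
Player 2 against (Middle, Front): payoffs 0, 10 → best response Y.
Player 2 against (Middle, Back): payoffs 9, 7 → best response X.
Player 2 against (Down, Front): payoffs 6, 11 → best response Y.
Player 2 against (Down, Back): payoffs 3, 4 → best response Y.
Player 3 against (Up, X): payoffs 8, 3 → best response Front.
Player 3 against (Up, Y): payoffs 1, 7 → best response Back.
Player 3 against (Middle, X): payoffs 9, 3 → best response Front.
Player 3 against (Middle, Y): payoffs 4, 8 → best response Back.
Player 3 against (Down, X): payoffs 8, 7 → best response Front.
Player 3 against (Down, Y): payoffs 12, 6 → best response Front.
Mutual best responses: (Up, X, Front).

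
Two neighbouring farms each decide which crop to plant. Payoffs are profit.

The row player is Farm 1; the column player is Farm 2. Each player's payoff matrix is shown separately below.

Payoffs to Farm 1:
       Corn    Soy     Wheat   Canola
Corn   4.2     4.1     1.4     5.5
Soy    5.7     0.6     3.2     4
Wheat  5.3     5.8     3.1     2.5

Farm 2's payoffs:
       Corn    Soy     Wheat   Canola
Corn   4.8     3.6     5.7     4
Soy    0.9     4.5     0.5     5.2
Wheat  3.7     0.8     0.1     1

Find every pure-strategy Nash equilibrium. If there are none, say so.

There is no pure-strategy Nash equilibrium.

Farm 1 against Corn: payoffs 4.2, 5.7, 5.3 → best response Soy.
Farm 1 against Soy: payoffs 4.1, 0.6, 5.8 → best response Wheat.
Farm 1 against Wheat: payoffs 1.4, 3.2, 3.1 → best response Soy.
Farm 1 against Canola: payoffs 5.5, 4, 2.5 → best response Corn.
Farm 2 against Corn: payoffs 4.8, 3.6, 5.7, 4 → best response Wheat.
Farm 2 against Soy: payoffs 0.9, 4.5, 0.5, 5.2 → best response Canola.
Farm 2 against Wheat: payoffs 3.7, 0.8, 0.1, 1 → best response Corn.
No profile is a mutual best response for all players.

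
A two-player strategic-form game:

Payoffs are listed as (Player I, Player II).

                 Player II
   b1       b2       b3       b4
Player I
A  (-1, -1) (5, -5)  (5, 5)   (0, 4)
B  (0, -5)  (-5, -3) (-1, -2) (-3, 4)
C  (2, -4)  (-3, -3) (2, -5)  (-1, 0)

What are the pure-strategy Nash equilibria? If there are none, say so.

(A, b1): Player I can switch to B (-1 → 0). Not NE.
(A, b2): Player II can switch to b1 (-5 → -1). Not NE.
(A, b3): Player I gets 5, best alternative 2; Player II gets 5, best alternative 4. No profitable deviation — NE.
(A, b4): Player II can switch to b3 (4 → 5). Not NE.
(B, b1): Player I can switch to C (0 → 2). Not NE.
(B, b2): Player I can switch to A (-5 → 5). Not NE.
(B, b3): Player I can switch to A (-1 → 5). Not NE.
(B, b4): Player I can switch to A (-3 → 0). Not NE.
(C, b1): Player II can switch to b2 (-4 → -3). Not NE.
(The remaining 3 profiles each have a profitable deviation by the same check.)

(A, b3)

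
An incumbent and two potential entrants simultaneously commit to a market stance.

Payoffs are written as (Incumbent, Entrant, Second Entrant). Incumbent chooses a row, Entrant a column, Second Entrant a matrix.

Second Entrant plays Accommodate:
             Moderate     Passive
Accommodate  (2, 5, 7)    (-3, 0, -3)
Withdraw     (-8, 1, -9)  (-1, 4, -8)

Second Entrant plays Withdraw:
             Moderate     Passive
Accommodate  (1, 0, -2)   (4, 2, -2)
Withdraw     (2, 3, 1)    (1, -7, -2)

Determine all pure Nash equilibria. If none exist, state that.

The pure Nash equilibria are (Accommodate, Moderate, Accommodate) and (Accommodate, Passive, Withdraw) and (Withdraw, Moderate, Withdraw).

(Accommodate, Moderate, Accommodate): Incumbent gets 2, best alternative -8; Entrant gets 5, best alternative 0; Second Entrant gets 7, best alternative -2. No profitable deviation — NE.
(Accommodate, Moderate, Withdraw): Incumbent can switch to Withdraw (1 → 2). Not NE.
(Accommodate, Passive, Accommodate): Incumbent can switch to Withdraw (-3 → -1). Not NE.
(Accommodate, Passive, Withdraw): Incumbent gets 4, best alternative 1; Entrant gets 2, best alternative 0; Second Entrant gets -2, best alternative -3. No profitable deviation — NE.
(Withdraw, Moderate, Accommodate): Incumbent can switch to Accommodate (-8 → 2). Not NE.
(Withdraw, Moderate, Withdraw): Incumbent gets 2, best alternative 1; Entrant gets 3, best alternative -7; Second Entrant gets 1, best alternative -9. No profitable deviation — NE.
(Withdraw, Passive, Accommodate): Second Entrant can switch to Withdraw (-8 → -2). Not NE.
(Withdraw, Passive, Withdraw): Incumbent can switch to Accommodate (1 → 4). Not NE.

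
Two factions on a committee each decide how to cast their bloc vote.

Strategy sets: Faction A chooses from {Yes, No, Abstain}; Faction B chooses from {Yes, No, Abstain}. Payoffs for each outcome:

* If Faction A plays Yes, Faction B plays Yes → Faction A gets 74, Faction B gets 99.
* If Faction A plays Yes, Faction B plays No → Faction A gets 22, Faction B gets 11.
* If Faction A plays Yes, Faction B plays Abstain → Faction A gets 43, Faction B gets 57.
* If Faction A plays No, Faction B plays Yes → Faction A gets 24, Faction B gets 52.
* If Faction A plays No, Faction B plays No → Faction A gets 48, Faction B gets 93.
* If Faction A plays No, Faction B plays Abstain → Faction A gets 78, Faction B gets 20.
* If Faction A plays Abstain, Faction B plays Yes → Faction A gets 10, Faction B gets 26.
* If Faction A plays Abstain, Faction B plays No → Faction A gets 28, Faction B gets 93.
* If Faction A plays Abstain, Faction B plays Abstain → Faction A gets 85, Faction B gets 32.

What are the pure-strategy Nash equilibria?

(Yes, Yes) and (No, No)

Faction A against Yes: payoffs 74, 24, 10 → best response Yes.
Faction A against No: payoffs 22, 48, 28 → best response No.
Faction A against Abstain: payoffs 43, 78, 85 → best response Abstain.
Faction B against Yes: payoffs 99, 11, 57 → best response Yes.
Faction B against No: payoffs 52, 93, 20 → best response No.
Faction B against Abstain: payoffs 26, 93, 32 → best response No.
Mutual best responses: (Yes, Yes); (No, No).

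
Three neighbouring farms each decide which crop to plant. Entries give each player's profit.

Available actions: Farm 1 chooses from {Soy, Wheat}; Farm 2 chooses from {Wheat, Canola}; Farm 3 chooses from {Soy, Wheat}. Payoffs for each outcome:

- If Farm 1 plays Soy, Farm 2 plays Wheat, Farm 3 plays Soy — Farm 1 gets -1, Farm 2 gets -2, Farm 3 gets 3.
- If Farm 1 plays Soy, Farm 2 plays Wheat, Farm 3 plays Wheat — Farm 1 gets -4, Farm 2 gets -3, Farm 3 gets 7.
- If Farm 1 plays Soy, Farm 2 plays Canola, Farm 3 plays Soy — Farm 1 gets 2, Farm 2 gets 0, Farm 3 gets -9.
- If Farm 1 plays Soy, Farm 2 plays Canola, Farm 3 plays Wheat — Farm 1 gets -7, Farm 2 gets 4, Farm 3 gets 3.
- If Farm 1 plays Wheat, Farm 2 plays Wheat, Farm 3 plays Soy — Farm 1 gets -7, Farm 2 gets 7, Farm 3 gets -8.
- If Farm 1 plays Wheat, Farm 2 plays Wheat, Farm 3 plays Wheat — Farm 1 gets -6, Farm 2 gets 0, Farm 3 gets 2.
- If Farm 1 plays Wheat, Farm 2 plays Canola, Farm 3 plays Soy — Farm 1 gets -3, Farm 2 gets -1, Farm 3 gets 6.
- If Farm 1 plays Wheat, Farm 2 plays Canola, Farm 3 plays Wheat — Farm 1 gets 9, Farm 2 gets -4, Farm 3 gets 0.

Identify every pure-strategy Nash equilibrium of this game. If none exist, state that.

For each strategy profile, look for a profitable unilateral deviation.
(Soy, Wheat, Soy): Farm 2 can switch to Canola (-2 → 0). Not NE.
(Soy, Wheat, Wheat): Farm 2 can switch to Canola (-3 → 4). Not NE.
(Soy, Canola, Soy): Farm 3 can switch to Wheat (-9 → 3). Not NE.
(Soy, Canola, Wheat): Farm 1 can switch to Wheat (-7 → 9). Not NE.
(Wheat, Wheat, Soy): Farm 1 can switch to Soy (-7 → -1). Not NE.
(Wheat, Wheat, Wheat): Farm 1 can switch to Soy (-6 → -4). Not NE.
(Wheat, Canola, Soy): Farm 1 can switch to Soy (-3 → 2). Not NE.
(Wheat, Canola, Wheat): Farm 2 can switch to Wheat (-4 → 0). Not NE.

This game has no pure Nash equilibrium.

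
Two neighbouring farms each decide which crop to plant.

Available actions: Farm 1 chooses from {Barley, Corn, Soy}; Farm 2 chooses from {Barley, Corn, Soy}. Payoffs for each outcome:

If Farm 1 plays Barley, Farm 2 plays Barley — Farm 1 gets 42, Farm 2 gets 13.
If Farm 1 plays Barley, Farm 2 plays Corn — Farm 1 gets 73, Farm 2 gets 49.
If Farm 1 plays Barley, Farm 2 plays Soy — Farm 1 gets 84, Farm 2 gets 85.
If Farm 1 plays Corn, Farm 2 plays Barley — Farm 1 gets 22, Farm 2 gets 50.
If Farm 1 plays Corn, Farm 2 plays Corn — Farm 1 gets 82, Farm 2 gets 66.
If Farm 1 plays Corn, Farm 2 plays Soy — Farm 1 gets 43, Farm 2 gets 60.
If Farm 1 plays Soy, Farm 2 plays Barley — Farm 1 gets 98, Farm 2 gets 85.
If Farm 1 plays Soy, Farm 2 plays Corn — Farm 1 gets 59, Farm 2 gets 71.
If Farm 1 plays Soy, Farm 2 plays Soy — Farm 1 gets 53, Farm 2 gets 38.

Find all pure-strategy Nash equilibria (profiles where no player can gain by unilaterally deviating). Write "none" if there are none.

Farm 1 against Barley: payoffs 42, 22, 98 → best response Soy.
Farm 1 against Corn: payoffs 73, 82, 59 → best response Corn.
Farm 1 against Soy: payoffs 84, 43, 53 → best response Barley.
Farm 2 against Barley: payoffs 13, 49, 85 → best response Soy.
Farm 2 against Corn: payoffs 50, 66, 60 → best response Corn.
Farm 2 against Soy: payoffs 85, 71, 38 → best response Barley.
Mutual best responses: (Barley, Soy); (Corn, Corn); (Soy, Barley).

The pure Nash equilibria are (Barley, Soy); (Corn, Corn); (Soy, Barley).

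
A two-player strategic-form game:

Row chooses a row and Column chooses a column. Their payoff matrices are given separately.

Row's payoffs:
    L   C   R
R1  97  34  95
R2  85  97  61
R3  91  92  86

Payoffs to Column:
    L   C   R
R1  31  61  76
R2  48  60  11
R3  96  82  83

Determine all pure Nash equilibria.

(R1, L): Column can switch to C (31 → 61). Not NE.
(R1, C): Row can switch to R2 (34 → 97). Not NE.
(R1, R): Row gets 95, best alternative 86; Column gets 76, best alternative 61. No profitable deviation — NE.
(R2, L): Row can switch to R1 (85 → 97). Not NE.
(R2, C): Row gets 97, best alternative 92; Column gets 60, best alternative 48. No profitable deviation — NE.
(R2, R): Row can switch to R1 (61 → 95). Not NE.
(R3, L): Row can switch to R1 (91 → 97). Not NE.
(R3, C): Row can switch to R2 (92 → 97). Not NE.
(R3, R): Row can switch to R1 (86 → 95). Not NE.

The pure Nash equilibria are (R1, R); (R2, C).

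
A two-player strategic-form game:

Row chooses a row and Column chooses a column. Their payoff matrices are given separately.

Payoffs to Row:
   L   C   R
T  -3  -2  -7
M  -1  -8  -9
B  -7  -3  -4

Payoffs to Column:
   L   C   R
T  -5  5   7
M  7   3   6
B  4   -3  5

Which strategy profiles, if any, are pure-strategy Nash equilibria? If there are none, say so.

(T, L): Row can switch to M (-3 → -1). Not NE.
(T, C): Column can switch to R (5 → 7). Not NE.
(T, R): Row can switch to B (-7 → -4). Not NE.
(M, L): Row gets -1, best alternative -3; Column gets 7, best alternative 6. No profitable deviation — NE.
(M, C): Row can switch to T (-8 → -2). Not NE.
(M, R): Row can switch to T (-9 → -7). Not NE.
(B, L): Row can switch to T (-7 → -3). Not NE.
(B, C): Row can switch to T (-3 → -2). Not NE.
(B, R): Row gets -4, best alternative -7; Column gets 5, best alternative 4. No profitable deviation — NE.

(M, L) and (B, R)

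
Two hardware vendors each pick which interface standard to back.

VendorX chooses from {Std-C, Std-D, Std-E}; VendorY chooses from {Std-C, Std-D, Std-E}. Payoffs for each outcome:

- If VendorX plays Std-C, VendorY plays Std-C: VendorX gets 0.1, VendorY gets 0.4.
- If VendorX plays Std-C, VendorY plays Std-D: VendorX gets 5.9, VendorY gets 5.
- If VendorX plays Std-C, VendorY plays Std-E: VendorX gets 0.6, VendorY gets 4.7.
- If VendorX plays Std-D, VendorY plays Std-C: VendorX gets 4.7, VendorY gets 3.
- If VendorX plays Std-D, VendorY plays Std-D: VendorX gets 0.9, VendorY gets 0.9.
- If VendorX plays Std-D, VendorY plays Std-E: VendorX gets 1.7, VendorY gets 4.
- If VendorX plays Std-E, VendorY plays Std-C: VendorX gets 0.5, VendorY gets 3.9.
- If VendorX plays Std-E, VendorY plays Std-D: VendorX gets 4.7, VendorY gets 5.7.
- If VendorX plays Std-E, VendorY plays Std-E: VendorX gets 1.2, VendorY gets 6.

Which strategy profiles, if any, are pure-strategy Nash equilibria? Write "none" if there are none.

Mark each player's best response to every combination of opponents' strategies; a profile where every player is best-responding is a pure Nash equilibrium.
VendorX against Std-C: payoffs 0.1, 4.7, 0.5 → best response Std-D.
VendorX against Std-D: payoffs 5.9, 0.9, 4.7 → best response Std-C.
VendorX against Std-E: payoffs 0.6, 1.7, 1.2 → best response Std-D.
VendorY against Std-C: payoffs 0.4, 5, 4.7 → best response Std-D.
VendorY against Std-D: payoffs 3, 0.9, 4 → best response Std-E.
VendorY against Std-E: payoffs 3.9, 5.7, 6 → best response Std-E.
Mutual best responses: (Std-C, Std-D); (Std-D, Std-E).

The pure Nash equilibria are (Std-C, Std-D); (Std-D, Std-E).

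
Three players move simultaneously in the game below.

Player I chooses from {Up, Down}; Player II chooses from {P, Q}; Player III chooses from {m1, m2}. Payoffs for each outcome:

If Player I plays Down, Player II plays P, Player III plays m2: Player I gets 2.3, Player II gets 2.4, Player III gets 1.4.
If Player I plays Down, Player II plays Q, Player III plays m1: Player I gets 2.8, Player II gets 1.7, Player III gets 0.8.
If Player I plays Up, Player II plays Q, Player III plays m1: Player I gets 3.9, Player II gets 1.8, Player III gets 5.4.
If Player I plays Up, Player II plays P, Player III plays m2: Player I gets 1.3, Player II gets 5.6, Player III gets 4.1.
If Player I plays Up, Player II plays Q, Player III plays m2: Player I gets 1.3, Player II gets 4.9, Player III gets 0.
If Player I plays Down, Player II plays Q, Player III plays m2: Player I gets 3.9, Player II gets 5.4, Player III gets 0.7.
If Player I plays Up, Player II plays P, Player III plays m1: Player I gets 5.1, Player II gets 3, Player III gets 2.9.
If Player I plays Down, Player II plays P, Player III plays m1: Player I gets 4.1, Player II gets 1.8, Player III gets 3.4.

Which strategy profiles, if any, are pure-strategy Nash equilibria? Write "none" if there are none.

No pure-strategy Nash equilibrium.

(Up, P, m1): Player III can switch to m2 (2.9 → 4.1). Not NE.
(Up, P, m2): Player I can switch to Down (1.3 → 2.3). Not NE.
(Up, Q, m1): Player II can switch to P (1.8 → 3). Not NE.
(Up, Q, m2): Player I can switch to Down (1.3 → 3.9). Not NE.
(Down, P, m1): Player I can switch to Up (4.1 → 5.1). Not NE.
(Down, P, m2): Player II can switch to Q (2.4 → 5.4). Not NE.
(Down, Q, m1): Player I can switch to Up (2.8 → 3.9). Not NE.
(Down, Q, m2): Player III can switch to m1 (0.7 → 0.8). Not NE.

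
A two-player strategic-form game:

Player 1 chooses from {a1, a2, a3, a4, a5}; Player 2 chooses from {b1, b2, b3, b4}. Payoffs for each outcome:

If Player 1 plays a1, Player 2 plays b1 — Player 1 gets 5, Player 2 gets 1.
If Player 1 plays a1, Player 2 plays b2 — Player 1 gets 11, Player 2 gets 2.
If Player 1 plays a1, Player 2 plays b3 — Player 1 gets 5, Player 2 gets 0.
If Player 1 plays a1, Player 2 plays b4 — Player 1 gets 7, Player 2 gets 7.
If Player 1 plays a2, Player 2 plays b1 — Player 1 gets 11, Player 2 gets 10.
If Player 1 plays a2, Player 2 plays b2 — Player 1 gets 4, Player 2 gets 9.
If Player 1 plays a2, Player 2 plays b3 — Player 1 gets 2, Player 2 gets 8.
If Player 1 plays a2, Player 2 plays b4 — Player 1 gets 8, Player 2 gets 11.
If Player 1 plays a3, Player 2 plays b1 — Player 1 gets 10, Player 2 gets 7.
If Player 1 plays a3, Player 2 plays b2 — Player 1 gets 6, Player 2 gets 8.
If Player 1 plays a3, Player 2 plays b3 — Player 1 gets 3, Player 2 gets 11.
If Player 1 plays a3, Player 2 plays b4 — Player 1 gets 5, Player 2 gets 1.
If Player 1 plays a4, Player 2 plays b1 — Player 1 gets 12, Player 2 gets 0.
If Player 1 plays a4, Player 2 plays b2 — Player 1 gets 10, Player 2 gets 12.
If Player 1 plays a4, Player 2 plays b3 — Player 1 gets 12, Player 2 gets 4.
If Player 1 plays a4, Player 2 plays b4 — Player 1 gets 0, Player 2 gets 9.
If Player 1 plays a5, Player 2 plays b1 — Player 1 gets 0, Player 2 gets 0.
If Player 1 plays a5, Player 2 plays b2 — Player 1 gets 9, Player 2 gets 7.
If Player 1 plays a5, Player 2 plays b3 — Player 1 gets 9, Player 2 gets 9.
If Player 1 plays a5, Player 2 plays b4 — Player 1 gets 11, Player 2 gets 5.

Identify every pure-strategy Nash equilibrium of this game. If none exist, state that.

There is no pure-strategy Nash equilibrium.

For each player, find the best response to each opponent profile; mutual best responses are the pure NE.
Player 1 against b1: payoffs 5, 11, 10, 12, 0 → best response a4.
Player 1 against b2: payoffs 11, 4, 6, 10, 9 → best response a1.
Player 1 against b3: payoffs 5, 2, 3, 12, 9 → best response a4.
Player 1 against b4: payoffs 7, 8, 5, 0, 11 → best response a5.
Player 2 against a1: payoffs 1, 2, 0, 7 → best response b4.
Player 2 against a2: payoffs 10, 9, 8, 11 → best response b4.
Player 2 against a3: payoffs 7, 8, 11, 1 → best response b3.
Player 2 against a4: payoffs 0, 12, 4, 9 → best response b2.
Player 2 against a5: payoffs 0, 7, 9, 5 → best response b3.
No profile is a mutual best response for all players.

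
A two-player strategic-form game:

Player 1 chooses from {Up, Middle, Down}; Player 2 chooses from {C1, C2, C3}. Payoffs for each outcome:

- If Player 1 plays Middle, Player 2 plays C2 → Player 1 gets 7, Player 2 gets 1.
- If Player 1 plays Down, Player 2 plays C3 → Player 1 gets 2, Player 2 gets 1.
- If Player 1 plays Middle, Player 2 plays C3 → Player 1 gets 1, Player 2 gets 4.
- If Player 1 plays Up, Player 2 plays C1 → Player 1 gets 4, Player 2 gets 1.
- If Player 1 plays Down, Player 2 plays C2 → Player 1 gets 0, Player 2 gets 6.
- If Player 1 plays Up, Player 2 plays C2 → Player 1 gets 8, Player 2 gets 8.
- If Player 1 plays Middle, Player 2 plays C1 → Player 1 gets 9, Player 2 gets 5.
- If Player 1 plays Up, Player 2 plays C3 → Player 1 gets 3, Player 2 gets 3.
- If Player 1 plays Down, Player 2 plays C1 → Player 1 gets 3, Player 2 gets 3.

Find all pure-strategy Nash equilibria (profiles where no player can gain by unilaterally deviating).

For each player, find the best response to each opponent profile; mutual best responses are the pure NE.
Player 1 against C1: payoffs 4, 9, 3 → best response Middle.
Player 1 against C2: payoffs 8, 7, 0 → best response Up.
Player 1 against C3: payoffs 3, 1, 2 → best response Up.
Player 2 against Up: payoffs 1, 8, 3 → best response C2.
Player 2 against Middle: payoffs 5, 1, 4 → best response C1.
Player 2 against Down: payoffs 3, 6, 1 → best response C2.
Mutual best responses: (Up, C2); (Middle, C1).

(Up, C2); (Middle, C1)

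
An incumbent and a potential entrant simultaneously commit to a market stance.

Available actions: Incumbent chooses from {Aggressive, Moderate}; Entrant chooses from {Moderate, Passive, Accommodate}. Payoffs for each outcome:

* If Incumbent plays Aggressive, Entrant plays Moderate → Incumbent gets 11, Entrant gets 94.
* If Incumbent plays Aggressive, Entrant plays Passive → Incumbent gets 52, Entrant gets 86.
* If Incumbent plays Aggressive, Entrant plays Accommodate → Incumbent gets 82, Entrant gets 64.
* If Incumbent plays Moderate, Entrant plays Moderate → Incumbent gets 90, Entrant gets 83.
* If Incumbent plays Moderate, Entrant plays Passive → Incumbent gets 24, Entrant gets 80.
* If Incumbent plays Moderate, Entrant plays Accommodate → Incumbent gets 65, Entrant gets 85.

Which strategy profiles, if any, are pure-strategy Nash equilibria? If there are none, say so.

No pure-strategy Nash equilibrium.

(Aggressive, Moderate): Incumbent can switch to Moderate (11 → 90). Not NE.
(Aggressive, Passive): Entrant can switch to Moderate (86 → 94). Not NE.
(Aggressive, Accommodate): Entrant can switch to Moderate (64 → 94). Not NE.
(Moderate, Moderate): Entrant can switch to Accommodate (83 → 85). Not NE.
(Moderate, Passive): Incumbent can switch to Aggressive (24 → 52). Not NE.
(Moderate, Accommodate): Incumbent can switch to Aggressive (65 → 82). Not NE.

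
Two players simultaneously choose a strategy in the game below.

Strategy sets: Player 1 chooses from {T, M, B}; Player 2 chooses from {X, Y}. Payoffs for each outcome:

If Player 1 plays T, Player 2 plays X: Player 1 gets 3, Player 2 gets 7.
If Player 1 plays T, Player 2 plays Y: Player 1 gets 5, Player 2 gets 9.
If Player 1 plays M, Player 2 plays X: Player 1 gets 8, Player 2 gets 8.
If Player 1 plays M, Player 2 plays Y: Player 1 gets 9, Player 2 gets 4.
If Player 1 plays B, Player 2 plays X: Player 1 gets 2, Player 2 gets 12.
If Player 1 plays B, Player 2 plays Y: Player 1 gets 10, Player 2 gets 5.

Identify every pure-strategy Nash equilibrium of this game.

The unique pure-strategy Nash equilibrium is (M, X).

(T, X): Player 1 can switch to M (3 → 8). Not NE.
(T, Y): Player 1 can switch to M (5 → 9). Not NE.
(M, X): Player 1 gets 8, best alternative 3; Player 2 gets 8, best alternative 4. No profitable deviation — NE.
(M, Y): Player 1 can switch to B (9 → 10). Not NE.
(B, X): Player 1 can switch to T (2 → 3). Not NE.
(B, Y): Player 2 can switch to X (5 → 12). Not NE.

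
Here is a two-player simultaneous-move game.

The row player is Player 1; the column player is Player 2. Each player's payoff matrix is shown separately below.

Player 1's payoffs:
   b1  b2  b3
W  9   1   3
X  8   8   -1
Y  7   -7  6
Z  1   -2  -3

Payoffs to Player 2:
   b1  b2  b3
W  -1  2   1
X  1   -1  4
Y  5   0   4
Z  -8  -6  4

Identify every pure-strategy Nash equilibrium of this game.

This game has no pure Nash equilibrium.

Player 1 against b1: payoffs 9, 8, 7, 1 → best response W.
Player 1 against b2: payoffs 1, 8, -7, -2 → best response X.
Player 1 against b3: payoffs 3, -1, 6, -3 → best response Y.
Player 2 against W: payoffs -1, 2, 1 → best response b2.
Player 2 against X: payoffs 1, -1, 4 → best response b3.
Player 2 against Y: payoffs 5, 0, 4 → best response b1.
Player 2 against Z: payoffs -8, -6, 4 → best response b3.
No profile is a mutual best response for all players.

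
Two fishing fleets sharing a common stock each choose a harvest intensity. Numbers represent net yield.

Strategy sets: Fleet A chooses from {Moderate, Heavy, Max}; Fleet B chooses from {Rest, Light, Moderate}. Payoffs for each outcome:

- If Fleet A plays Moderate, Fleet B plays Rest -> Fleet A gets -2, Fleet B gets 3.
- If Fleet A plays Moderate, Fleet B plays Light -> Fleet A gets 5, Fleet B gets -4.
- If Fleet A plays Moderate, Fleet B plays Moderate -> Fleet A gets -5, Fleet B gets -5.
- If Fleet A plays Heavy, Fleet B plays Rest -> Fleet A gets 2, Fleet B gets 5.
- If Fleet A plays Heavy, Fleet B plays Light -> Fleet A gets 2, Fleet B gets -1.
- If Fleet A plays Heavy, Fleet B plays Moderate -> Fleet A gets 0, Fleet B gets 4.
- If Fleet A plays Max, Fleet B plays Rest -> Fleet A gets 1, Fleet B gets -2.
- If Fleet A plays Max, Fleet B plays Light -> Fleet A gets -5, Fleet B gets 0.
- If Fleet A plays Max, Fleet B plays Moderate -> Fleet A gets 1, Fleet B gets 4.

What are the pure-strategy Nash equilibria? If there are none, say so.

(Heavy, Rest), (Max, Moderate)

For each strategy profile, look for a profitable unilateral deviation.
(Moderate, Rest): Fleet A can switch to Heavy (-2 → 2). Not NE.
(Moderate, Light): Fleet B can switch to Rest (-4 → 3). Not NE.
(Moderate, Moderate): Fleet A can switch to Heavy (-5 → 0). Not NE.
(Heavy, Rest): Fleet A gets 2, best alternative 1; Fleet B gets 5, best alternative 4. No profitable deviation — NE.
(Heavy, Light): Fleet A can switch to Moderate (2 → 5). Not NE.
(Heavy, Moderate): Fleet A can switch to Max (0 → 1). Not NE.
(Max, Rest): Fleet A can switch to Heavy (1 → 2). Not NE.
(Max, Light): Fleet A can switch to Moderate (-5 → 5). Not NE.
(Max, Moderate): Fleet A gets 1, best alternative 0; Fleet B gets 4, best alternative 0. No profitable deviation — NE.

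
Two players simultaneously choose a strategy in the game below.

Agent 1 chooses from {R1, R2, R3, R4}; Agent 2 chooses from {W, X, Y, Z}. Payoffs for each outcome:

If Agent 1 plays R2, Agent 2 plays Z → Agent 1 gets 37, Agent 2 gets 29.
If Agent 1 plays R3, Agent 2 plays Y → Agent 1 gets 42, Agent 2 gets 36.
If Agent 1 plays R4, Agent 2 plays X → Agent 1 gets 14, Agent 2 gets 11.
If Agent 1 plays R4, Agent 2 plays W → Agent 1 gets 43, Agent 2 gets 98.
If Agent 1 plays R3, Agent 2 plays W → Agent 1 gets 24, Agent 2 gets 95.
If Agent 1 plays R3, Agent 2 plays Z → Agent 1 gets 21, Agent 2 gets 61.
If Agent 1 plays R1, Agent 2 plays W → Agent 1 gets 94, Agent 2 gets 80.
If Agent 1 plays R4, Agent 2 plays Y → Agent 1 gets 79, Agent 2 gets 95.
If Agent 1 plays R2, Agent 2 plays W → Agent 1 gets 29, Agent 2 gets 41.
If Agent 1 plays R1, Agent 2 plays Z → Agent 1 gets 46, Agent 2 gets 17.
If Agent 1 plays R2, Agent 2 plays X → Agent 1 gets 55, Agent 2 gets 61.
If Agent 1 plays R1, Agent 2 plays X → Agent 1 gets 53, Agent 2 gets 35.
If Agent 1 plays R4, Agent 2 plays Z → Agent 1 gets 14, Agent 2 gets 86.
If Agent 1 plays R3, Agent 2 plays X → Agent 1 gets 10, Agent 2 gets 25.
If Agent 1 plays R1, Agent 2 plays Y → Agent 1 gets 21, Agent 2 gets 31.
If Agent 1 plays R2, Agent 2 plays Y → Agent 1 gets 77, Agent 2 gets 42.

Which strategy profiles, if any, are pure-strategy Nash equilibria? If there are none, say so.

Agent 1 against W: payoffs 94, 29, 24, 43 → best response R1.
Agent 1 against X: payoffs 53, 55, 10, 14 → best response R2.
Agent 1 against Y: payoffs 21, 77, 42, 79 → best response R4.
Agent 1 against Z: payoffs 46, 37, 21, 14 → best response R1.
Agent 2 against R1: payoffs 80, 35, 31, 17 → best response W.
Agent 2 against R2: payoffs 41, 61, 42, 29 → best response X.
Agent 2 against R3: payoffs 95, 25, 36, 61 → best response W.
Agent 2 against R4: payoffs 98, 11, 95, 86 → best response W.
Mutual best responses: (R1, W); (R2, X).

The pure Nash equilibria are (R1, W) and (R2, X).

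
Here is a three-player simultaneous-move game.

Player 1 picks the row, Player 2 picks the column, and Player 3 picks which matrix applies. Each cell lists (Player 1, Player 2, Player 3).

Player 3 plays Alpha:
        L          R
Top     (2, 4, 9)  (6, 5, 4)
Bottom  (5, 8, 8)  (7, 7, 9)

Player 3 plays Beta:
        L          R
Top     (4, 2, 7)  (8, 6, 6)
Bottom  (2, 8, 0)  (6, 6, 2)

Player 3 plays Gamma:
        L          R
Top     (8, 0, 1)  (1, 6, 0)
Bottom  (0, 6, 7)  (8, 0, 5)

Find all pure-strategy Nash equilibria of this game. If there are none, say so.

Pure-strategy Nash equilibria: (Top, R, Beta); (Bottom, L, Alpha)

(Top, L, Alpha): Player 1 can switch to Bottom (2 → 5). Not NE.
(Top, L, Beta): Player 2 can switch to R (2 → 6). Not NE.
(Top, L, Gamma): Player 2 can switch to R (0 → 6). Not NE.
(Top, R, Alpha): Player 1 can switch to Bottom (6 → 7). Not NE.
(Top, R, Beta): Player 1 gets 8, best alternative 6; Player 2 gets 6, best alternative 2; Player 3 gets 6, best alternative 4. No profitable deviation — NE.
(Top, R, Gamma): Player 1 can switch to Bottom (1 → 8). Not NE.
(Bottom, L, Alpha): Player 1 gets 5, best alternative 2; Player 2 gets 8, best alternative 7; Player 3 gets 8, best alternative 7. No profitable deviation — NE.
(Bottom, L, Beta): Player 1 can switch to Top (2 → 4). Not NE.
(Bottom, L, Gamma): Player 1 can switch to Top (0 → 8). Not NE.
(Bottom, R, Alpha): Player 2 can switch to L (7 → 8). Not NE.
(Bottom, R, Beta): Player 1 can switch to Top (6 → 8). Not NE.
(Bottom, R, Gamma): Player 2 can switch to L (0 → 6). Not NE.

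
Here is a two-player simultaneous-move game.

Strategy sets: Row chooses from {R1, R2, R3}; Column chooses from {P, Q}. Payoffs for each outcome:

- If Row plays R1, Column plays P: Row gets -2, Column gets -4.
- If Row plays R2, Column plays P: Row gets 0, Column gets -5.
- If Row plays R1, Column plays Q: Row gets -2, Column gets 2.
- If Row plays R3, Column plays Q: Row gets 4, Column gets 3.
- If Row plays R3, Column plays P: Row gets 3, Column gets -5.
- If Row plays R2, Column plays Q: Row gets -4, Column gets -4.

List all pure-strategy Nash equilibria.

Pure NE: (R3, Q)

(R1, P): Row can switch to R2 (-2 → 0). Not NE.
(R1, Q): Row can switch to R3 (-2 → 4). Not NE.
(R2, P): Row can switch to R3 (0 → 3). Not NE.
(R2, Q): Row can switch to R1 (-4 → -2). Not NE.
(R3, P): Column can switch to Q (-5 → 3). Not NE.
(R3, Q): Row gets 4, best alternative -2; Column gets 3, best alternative -5. No profitable deviation — NE.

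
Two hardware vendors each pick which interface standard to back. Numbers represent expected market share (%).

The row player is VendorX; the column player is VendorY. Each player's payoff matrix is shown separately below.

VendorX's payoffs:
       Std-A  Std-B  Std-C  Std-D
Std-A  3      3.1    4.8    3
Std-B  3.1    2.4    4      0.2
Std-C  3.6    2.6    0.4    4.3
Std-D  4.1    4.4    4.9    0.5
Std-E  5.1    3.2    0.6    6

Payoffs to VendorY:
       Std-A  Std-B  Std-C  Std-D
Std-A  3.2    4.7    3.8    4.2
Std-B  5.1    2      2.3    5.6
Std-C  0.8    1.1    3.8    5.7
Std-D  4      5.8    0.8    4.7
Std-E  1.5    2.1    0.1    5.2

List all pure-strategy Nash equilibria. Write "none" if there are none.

The pure Nash equilibria are (Std-D, Std-B) and (Std-E, Std-D).

(Std-A, Std-A): VendorX can switch to Std-B (3 → 3.1). Not NE.
(Std-A, Std-B): VendorX can switch to Std-D (3.1 → 4.4). Not NE.
(Std-A, Std-C): VendorX can switch to Std-D (4.8 → 4.9). Not NE.
(Std-A, Std-D): VendorX can switch to Std-C (3 → 4.3). Not NE.
(Std-B, Std-A): VendorX can switch to Std-C (3.1 → 3.6). Not NE.
(Std-B, Std-B): VendorX can switch to Std-A (2.4 → 3.1). Not NE.
(Std-B, Std-C): VendorX can switch to Std-A (4 → 4.8). Not NE.
(Std-B, Std-D): VendorX can switch to Std-A (0.2 → 3). Not NE.
(Std-C, Std-A): VendorX can switch to Std-D (3.6 → 4.1). Not NE.
(Std-C, Std-B): VendorX can switch to Std-A (2.6 → 3.1). Not NE.
(Std-C, Std-C): VendorX can switch to Std-A (0.4 → 4.8). Not NE.
(Std-C, Std-D): VendorX can switch to Std-E (4.3 → 6). Not NE.
(Std-D, Std-B): VendorX gets 4.4, best alternative 3.2; VendorY gets 5.8, best alternative 4.7. No profitable deviation — NE.
(Std-E, Std-D): VendorX gets 6, best alternative 4.3; VendorY gets 5.2, best alternative 2.1. No profitable deviation — NE.
(The remaining 6 profiles each have a profitable deviation by the same check.)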